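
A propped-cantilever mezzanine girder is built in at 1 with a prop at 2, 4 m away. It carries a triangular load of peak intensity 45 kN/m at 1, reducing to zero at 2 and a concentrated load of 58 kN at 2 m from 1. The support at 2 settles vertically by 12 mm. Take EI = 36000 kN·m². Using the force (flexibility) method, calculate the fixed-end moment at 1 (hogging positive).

M_1 = 172.5 kN·m

Remove the prop at 2; the released (primary) structure is a cantilever built in at 1.
Downward deflection at the released point 2 due to the loads:
  triangular load, peak 45 at the fixed end: w₀L⁴/(30EI) = 384/EI
  point load 58 at a = 2: Pa²(3L − a)/(6EI) = 386.7/EI
  δ_0 = 770.7/EI
Flexibility coefficient — unit upward force at 2: δ_{22} = L³/(3EI) = 21.33/EI.
With EI = 36000 kN·m²: δ_0 = 0.021407 m and δ_{22} = 0.000593 m/kN.
Compatibility — the beam at 2 must follow the support down by 0.012 m: δ_0 − R_2·δ_{22} = 0.012, so R_2 = (0.021407 − 0.012)/0.000593 = 15.87 kN.
Moment equilibrium about 1: M_1 = Σ(load moments about 1) − R_2·L = 236 − 15.87×4 = 172.5 kN·m.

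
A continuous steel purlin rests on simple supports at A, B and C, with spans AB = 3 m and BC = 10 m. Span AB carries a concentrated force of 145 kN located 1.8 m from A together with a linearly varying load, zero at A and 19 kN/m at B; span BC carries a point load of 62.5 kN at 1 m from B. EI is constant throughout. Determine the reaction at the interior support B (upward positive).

R_B = 189.6 kN

Release continuity at B by inserting a hinge; the redundant is the internal moment M_B. The primary structure is two simply-supported spans AB and BC.
Discontinuity in slope at B on the released structure — sum the simple-span end rotations:
  span AB: point load 145 at a = 1.8: Pab(L + a)/(6LEI) = 83.52/EI
  span AB: triangular load, peak 19: w₀L³/(45EI) = 11.4/EI
  span BC: point load 62.5 at a = 1: Pab(L + b)/(6LEI) = 178.1/EI
  relative rotation θ_0 = (94.92 + 178.1)/EI = 273/EI
A unit hogging moment at B produces rotation L₁/(3EI) + L₂/(3EI) = 4.333/EI.
Compatibility: M_B·(L₁+L₂)/(3EI) = θ_0, giving M_B = 63.01 kN·m (hogging).
Span AB, ΣM about A with M_B applied at B: R_B^{AB}·3 = 318 + 63.01, so R_B^{AB} = 127 kN and R_A = 173.5 − 127 = 46.5 kN.
Span BC, ΣM about C: R_B^{BC}·10 = 562.5 + 63.01, so R_B^{BC} = 62.55 kN and R_C = 62.5 − 62.55 = -0.05104 kN.
R_B = 127 + 62.55 = 189.6 kN.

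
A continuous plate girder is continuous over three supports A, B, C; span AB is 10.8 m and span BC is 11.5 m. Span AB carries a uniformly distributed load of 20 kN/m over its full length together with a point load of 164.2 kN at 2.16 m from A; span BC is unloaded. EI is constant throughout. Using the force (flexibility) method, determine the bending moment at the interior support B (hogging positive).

M_B = 223.7 kN·m

Insert a hinge at B; M_B is the redundant, and each span becomes simply supported.
Rotations at B on the released spans (each span's end-slope, ×1/EI):
  span AB: UDL 20: wL³/(24EI) = 1050/EI
  span AB: point load 164.2 at a = 2.16: Pab(L + a)/(6LEI) = 612.9/EI
  relative rotation θ_0 = (1663 + 0)/EI = 1663/EI
A unit hogging moment at B produces rotation L₁/(3EI) + L₂/(3EI) = 7.433/EI.
Slope continuity at B: θ_0 = M_B·7.433/EI, so M_B = 1663/7.433 = 223.7 kN·m (hogging).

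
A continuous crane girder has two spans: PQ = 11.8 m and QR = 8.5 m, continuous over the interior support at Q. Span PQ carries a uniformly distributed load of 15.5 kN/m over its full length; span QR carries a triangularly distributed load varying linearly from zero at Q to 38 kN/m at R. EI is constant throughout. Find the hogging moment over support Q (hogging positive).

Insert a hinge at Q; M_Q is the redundant, and each span becomes simply supported.
End slopes at the hinge Q, treating each span as simply supported:
  span PQ: UDL 15.5: wL³/(24EI) = 1061/EI
  span QR: triangular load, peak 38: 7w₀L³/(360EI) = 453.8/EI
  relative rotation θ_0 = (1061 + 453.8)/EI = 1515/EI
A unit hogging moment at Q produces rotation L₁/(3EI) + L₂/(3EI) = 6.767/EI.
Slope continuity at Q: θ_0 = M_Q·6.767/EI, so M_Q = 1515/6.767 = 223.9 kN·m (hogging).

M_Q = 223.9 kN·m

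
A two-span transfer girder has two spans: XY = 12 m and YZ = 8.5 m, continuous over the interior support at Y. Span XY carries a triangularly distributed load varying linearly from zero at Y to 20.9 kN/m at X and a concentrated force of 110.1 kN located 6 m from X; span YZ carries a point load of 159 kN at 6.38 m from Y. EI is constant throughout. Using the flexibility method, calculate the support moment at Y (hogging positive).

M_Y = 313.3 kN·m

Take M_Y as the redundant. Released structure: two simple spans XY and YZ with a hinge at Y.
Discontinuity in slope at Y on the released structure — sum the simple-span end rotations:
  span XY: triangular load, peak 20.9: 7w₀L³/(360EI) = 702.2/EI
  span XY: point load 110.1 at a = 6: Pab(L + a)/(6LEI) = 990.9/EI
  span YZ: point load 159 at a = 6.38: Pab(L + b)/(6LEI) = 447.8/EI
  relative rotation θ_0 = (1693 + 447.8)/EI = 2141/EI
A unit hogging moment at Y produces rotation L₁/(3EI) + L₂/(3EI) = 6.833/EI.
Slope continuity at Y: θ_0 = M_Y·6.833/EI, so M_Y = 2141/6.833 = 313.3 kN·m (hogging).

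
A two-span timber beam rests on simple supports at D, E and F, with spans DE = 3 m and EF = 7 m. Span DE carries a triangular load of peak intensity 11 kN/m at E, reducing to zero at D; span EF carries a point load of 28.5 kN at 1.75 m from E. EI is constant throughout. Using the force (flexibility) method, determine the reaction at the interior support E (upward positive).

Insert a hinge at E; M_E is the redundant, and each span becomes simply supported.
Rotations at E on the released spans (each span's end-slope, ×1/EI):
  span DE: triangular load, peak 11: w₀L³/(45EI) = 6.6/EI
  span EF: point load 28.5 at a = 1.75: Pab(L + b)/(6LEI) = 76.37/EI
  relative rotation θ_0 = (6.6 + 76.37)/EI = 82.97/EI
A unit hogging moment at E produces rotation L₁/(3EI) + L₂/(3EI) = 3.333/EI.
Compatibility: M_E·(L₁+L₂)/(3EI) = θ_0, giving M_E = 24.89 kN·m (hogging).
Span DE, ΣM about D with M_E applied at E: R_E^{DE}·3 = 33 + 24.89, so R_E^{DE} = 19.3 kN and R_D = 16.5 − 19.3 = -2.797 kN.
Span EF, ΣM about F: R_E^{EF}·7 = 149.6 + 24.89, so R_E^{EF} = 24.93 kN and R_F = 28.5 − 24.93 = 3.569 kN.
R_E = 19.3 + 24.93 = 44.23 kN.

R_E = 44.23 kN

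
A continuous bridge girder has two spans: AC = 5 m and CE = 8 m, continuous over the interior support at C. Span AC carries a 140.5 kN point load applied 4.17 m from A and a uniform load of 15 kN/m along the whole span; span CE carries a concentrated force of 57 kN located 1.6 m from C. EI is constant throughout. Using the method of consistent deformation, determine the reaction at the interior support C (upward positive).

Release continuity at C by inserting a hinge; the redundant is the internal moment M_C. The primary structure is two simply-supported spans AC and CE.
Discontinuity in slope at C on the released structure — sum the simple-span end rotations:
  span AC: point load 140.5 at a = 4.17: Pab(L + a)/(6LEI) = 148.6/EI
  span AC: UDL 15: wL³/(24EI) = 78.12/EI
  span CE: point load 57 at a = 1.6: Pab(L + b)/(6LEI) = 175.1/EI
  relative rotation θ_0 = (226.8 + 175.1)/EI = 401.9/EI
A unit hogging moment at C produces rotation L₁/(3EI) + L₂/(3EI) = 4.333/EI.
Compatibility: M_C·(L₁+L₂)/(3EI) = θ_0, giving M_C = 92.74 kN·m (hogging).
Span AC, ΣM about A with M_C applied at C: R_C^{AC}·5 = 773.4 + 92.74, so R_C^{AC} = 173.2 kN and R_A = 215.5 − 173.2 = 42.28 kN.
Span CE, ΣM about E: R_C^{CE}·8 = 364.8 + 92.74, so R_C^{CE} = 57.19 kN and R_E = 57 − 57.19 = -0.1924 kN.
R_C = 173.2 + 57.19 = 230.4 kN.

R_C = 230.4 kN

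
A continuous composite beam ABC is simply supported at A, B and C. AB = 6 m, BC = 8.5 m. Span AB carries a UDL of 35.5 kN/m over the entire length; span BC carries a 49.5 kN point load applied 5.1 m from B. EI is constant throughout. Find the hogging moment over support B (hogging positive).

M_B = 107.5 kN·m

Release continuity at B by inserting a hinge; the redundant is the internal moment M_B. The primary structure is two simply-supported spans AB and BC.
End slopes at the hinge B, treating each span as simply supported:
  span AB: UDL 35.5: wL³/(24EI) = 319.5/EI
  span BC: point load 49.5 at a = 5.1: Pab(L + b)/(6LEI) = 200.3/EI
  relative rotation θ_0 = (319.5 + 200.3)/EI = 519.8/EI
A unit hogging moment at B produces rotation L₁/(3EI) + L₂/(3EI) = 4.833/EI.
Compatibility: M_B·(L₁+L₂)/(3EI) = θ_0, giving M_B = 107.5 kN·m (hogging).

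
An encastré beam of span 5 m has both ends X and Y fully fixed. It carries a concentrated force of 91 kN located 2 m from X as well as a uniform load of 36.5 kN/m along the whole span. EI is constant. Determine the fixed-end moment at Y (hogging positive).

M_Y = 119.7 kN·m

Take the two fixed-end moments M_X, M_Y as redundants; the released structure is the simple span XY.
End rotations of the released simple span under the applied load (×1/EI):
  at X: point load 91 at a = 2: Pab(L + b)/(6LEI) = 145.6/EI
  at Y: point load 91 at a = 2: Pab(L + a)/(6LEI) = 127.4/EI
  at X: UDL 36.5: wL³/(24EI) = 190.1/EI
  at Y: UDL 36.5: wL³/(24EI) = 190.1/EI
  θ_X0 = 335.7/EI,  θ_Y0 = 317.5/EI
Flexibility coefficients: a unit moment at one end gives L/(3EI) there and L/(6EI) at the far end, so f₁₁ = f₂₂ = 1.667/EI and f₁₂ = f₂₁ = 0.8333/EI.
Compatibility — zero rotation at each built-in end:
  1.667 M_X + 0.8333 M_Y = 335.7
  0.8333 M_X + 1.667 M_Y = 317.5
Solving the pair gives M_X = 141.6 kN·m and M_Y = 119.7 kN·m (hogging).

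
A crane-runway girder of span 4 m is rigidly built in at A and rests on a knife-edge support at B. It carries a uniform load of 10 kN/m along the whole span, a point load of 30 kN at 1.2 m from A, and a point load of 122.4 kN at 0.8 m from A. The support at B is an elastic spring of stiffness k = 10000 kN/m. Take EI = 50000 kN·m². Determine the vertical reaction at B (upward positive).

R_B = 20.66 kN

Remove the prop at B; the released (primary) structure is a cantilever built in at A.
Free-end deflection of the primary structure under the applied loading (downward +):
  UDL 10: wL⁴/(8EI) = 320/EI
  point load 30 at a = 1.2: Pa²(3L − a)/(6EI) = 77.76/EI
  point load 122.4 at a = 0.8: Pa²(3L − a)/(6EI) = 146.2/EI
  δ_0 = 544/EI
Flexibility coefficient — unit upward force at B: δ_{BB} = L³/(3EI) = 21.33/EI.
With EI = 50000 kN·m²: δ_0 = 0.01088 m and δ_{BB} = 0.000427 m/kN.
Compatibility — the spring shortens by R_B/k under the reaction it provides: δ_0 − R_B·δ_{BB} = R_B/k. With 1/k = 0.0001 m/kN, R_B = δ_0 / (δ_{BB} + 1/k) = 0.01088 / (0.000427 + 0.0001) = 20.66 kN.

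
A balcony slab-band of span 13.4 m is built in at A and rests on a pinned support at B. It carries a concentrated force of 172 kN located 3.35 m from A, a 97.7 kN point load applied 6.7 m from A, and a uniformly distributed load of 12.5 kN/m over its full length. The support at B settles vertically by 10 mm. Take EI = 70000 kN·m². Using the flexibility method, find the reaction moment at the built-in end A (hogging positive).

M_A = 915.9 kN·m

Take the reaction at B as the redundant and release it; the primary structure is a cantilever fixed at A.
Free-end deflection of the primary structure under the applied loading (downward +):
  point load 172 at a = 3.35: Pa²(3L − a)/(6EI) = 11855/EI
  point load 97.7 at a = 6.7: Pa²(3L − a)/(6EI) = 24487/EI
  UDL 12.5: wL⁴/(8EI) = 50378/EI
  δ_0 = 86720/EI
Flexibility coefficient — unit upward force at B: δ_{BB} = L³/(3EI) = 802/EI.
With EI = 70000 kN·m²: δ_0 = 1.2389 m and δ_{BB} = 0.011458 m/kN.
Compatibility — the beam at B must follow the support down by 0.01 m: δ_0 − R_B·δ_{BB} = 0.01, so R_B = (1.2389 − 0.01)/0.011458 = 107.3 kN.
Moment equilibrium about A: M_A = Σ(load moments about A) − R_B·L = 2353 − 107.3×13.4 = 915.9 kN·m.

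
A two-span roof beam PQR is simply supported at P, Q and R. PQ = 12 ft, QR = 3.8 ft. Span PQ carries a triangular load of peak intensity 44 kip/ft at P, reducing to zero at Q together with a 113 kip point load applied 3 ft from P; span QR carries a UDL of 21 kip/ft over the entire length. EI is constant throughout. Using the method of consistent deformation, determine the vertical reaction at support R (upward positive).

R_R = -68.13 kip

Insert a hinge at Q; M_Q is the redundant, and each span becomes simply supported.
Rotations at Q on the released spans (each span's end-slope, ×1/EI):
  span PQ: triangular load, peak 44: 7w₀L³/(360EI) = 1478/EI
  span PQ: point load 113 at a = 3: Pab(L + a)/(6LEI) = 635.6/EI
  span QR: UDL 21: wL³/(24EI) = 48.01/EI
  relative rotation θ_0 = (2114 + 48.01)/EI = 2162/EI
A unit hogging moment at Q produces rotation L₁/(3EI) + L₂/(3EI) = 5.267/EI.
Compatibility: M_Q·(L₁+L₂)/(3EI) = θ_0, giving M_Q = 410.5 kip·ft (hogging).
Span QR, ΣM about R: R_Q^{QR}·3.8 = 151.6 + 410.5, so R_Q^{QR} = 147.9 kip and R_R = 79.8 − 147.9 = -68.13 kip.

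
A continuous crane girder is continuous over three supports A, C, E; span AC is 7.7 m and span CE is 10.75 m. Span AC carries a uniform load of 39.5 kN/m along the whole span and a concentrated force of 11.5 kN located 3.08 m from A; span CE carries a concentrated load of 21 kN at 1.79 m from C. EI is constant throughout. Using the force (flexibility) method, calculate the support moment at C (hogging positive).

Release continuity at C by inserting a hinge; the redundant is the internal moment M_C. The primary structure is two simply-supported spans AC and CE.
Discontinuity in slope at C on the released structure — sum the simple-span end rotations:
  span AC: UDL 39.5: wL³/(24EI) = 751.4/EI
  span AC: point load 11.5 at a = 3.08: Pab(L + a)/(6LEI) = 38.18/EI
  span CE: point load 21 at a = 1.79: Pab(L + b)/(6LEI) = 102.9/EI
  relative rotation θ_0 = (789.6 + 102.9)/EI = 892.5/EI
A unit hogging moment at C produces rotation L₁/(3EI) + L₂/(3EI) = 6.15/EI.
Slope continuity at C: θ_0 = M_C·6.15/EI, so M_C = 892.5/6.15 = 145.1 kN·m (hogging).

M_C = 145.1 kN·m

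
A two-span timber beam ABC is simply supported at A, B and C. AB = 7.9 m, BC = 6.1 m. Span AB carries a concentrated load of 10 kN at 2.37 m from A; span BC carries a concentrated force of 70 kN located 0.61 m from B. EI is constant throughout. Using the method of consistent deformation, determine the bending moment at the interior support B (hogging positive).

M_B = 21.99 kN·m

Take M_B as the redundant. Released structure: two simple spans AB and BC with a hinge at B.
Rotations at B on the released spans (each span's end-slope, ×1/EI):
  span AB: point load 10 at a = 2.37: Pab(L + a)/(6LEI) = 28.4/EI
  span BC: point load 70 at a = 0.61: Pab(L + b)/(6LEI) = 74.23/EI
  relative rotation θ_0 = (28.4 + 74.23)/EI = 102.6/EI
A unit hogging moment at B produces rotation L₁/(3EI) + L₂/(3EI) = 4.667/EI.
Compatibility: M_B·(L₁+L₂)/(3EI) = θ_0, giving M_B = 21.99 kN·m (hogging).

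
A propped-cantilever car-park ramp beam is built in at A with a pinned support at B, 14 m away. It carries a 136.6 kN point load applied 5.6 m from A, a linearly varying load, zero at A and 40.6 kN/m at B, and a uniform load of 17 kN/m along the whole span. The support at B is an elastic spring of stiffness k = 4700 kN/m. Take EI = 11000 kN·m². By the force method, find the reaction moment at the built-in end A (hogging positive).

Release the roller at B. Primary structure: cantilever fixed at A.
Free-end deflection of the primary structure under the applied loading (downward +):
  point load 136.6 at a = 5.6: Pa²(3L − a)/(6EI) = 25988/EI
  triangular load, peak 40.6 at the free end: 11w₀L⁴/(120EI) = 142972/EI
  UDL 17: wL⁴/(8EI) = 81634/EI
  δ_0 = 250594/EI
Flexibility coefficient — unit upward force at B: δ_{BB} = L³/(3EI) = 914.7/EI.
With EI = 11000 kN·m²: δ_0 = 22.781 m and δ_{BB} = 0.083152 m/kN.
Compatibility — the spring shortens by R_B/k under the reaction it provides: δ_0 − R_B·δ_{BB} = R_B/k. With 1/k = 0.000213 m/kN, R_B = δ_0 / (δ_{BB} + 1/k) = 22.781 / (0.083152 + 0.000213) = 273.3 kN.
Moment equilibrium about A: M_A = Σ(load moments about A) − R_B·L = 5083 − 273.3×14 = 1258 kN·m.

M_A = 1258 kN·m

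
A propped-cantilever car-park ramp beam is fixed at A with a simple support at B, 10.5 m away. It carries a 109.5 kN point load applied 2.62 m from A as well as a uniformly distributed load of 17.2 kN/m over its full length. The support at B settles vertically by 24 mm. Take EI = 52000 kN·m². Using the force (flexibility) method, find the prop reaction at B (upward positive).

R_B = 73.87 kN

Release the roller at B. Primary structure: cantilever fixed at A.
Primary-structure tip deflection at B by superposition:
  point load 109.5 at a = 2.62: Pa²(3L − a)/(6EI) = 3618/EI
  UDL 17.2: wL⁴/(8EI) = 26133/EI
  δ_0 = 29751/EI
Tip deflection under a unit load at B: L³/(3EI) = 385.9/EI.
With EI = 52000 kN·m²: δ_0 = 0.57214 m and δ_{BB} = 0.007421 m/kN.
Compatibility — the beam at B must follow the support down by 0.024 m: δ_0 − R_B·δ_{BB} = 0.024, so R_B = (0.57214 − 0.024)/0.007421 = 73.87 kN.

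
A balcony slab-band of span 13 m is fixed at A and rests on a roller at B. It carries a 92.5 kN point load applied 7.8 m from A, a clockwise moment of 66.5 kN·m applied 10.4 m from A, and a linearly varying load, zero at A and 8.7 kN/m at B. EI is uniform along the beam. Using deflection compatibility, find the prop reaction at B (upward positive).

Release the roller at B. Primary structure: cantilever fixed at A.
Free-end deflection of the primary structure under the applied loading (downward +):
  point load 92.5 at a = 7.8: Pa²(3L − a)/(6EI) = 29264/EI
  clockwise couple 66.5 at a = 10.4: M₀a(2L − a)/(2EI) = 5394/EI
  triangular load, peak 8.7 at the free end: 11w₀L⁴/(120EI) = 22777/EI
  δ_0 = 57436/EI
Tip deflection under a unit load at B: L³/(3EI) = 732.3/EI.
The prop prevents deflection at B: R_B = δ_0/δ_{BB} = 57436/732.3 = 78.43 kN.

R_B = 78.43 kN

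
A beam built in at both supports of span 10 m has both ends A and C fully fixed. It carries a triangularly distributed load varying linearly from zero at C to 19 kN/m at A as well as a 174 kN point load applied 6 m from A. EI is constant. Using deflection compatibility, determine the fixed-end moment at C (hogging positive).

M_C = 313.9 kN·m

Release both end moments; the primary structure is a simply-supported span AC with redundants M_A and M_C.
On the primary (simply-supported) span, the end slopes from the loading are:
  at A: triangular load, peak 19: w₀L³/(45EI) = 422.2/EI
  at C: triangular load, peak 19: 7w₀L³/(360EI) = 369.4/EI
  at A: point load 174 at a = 6: Pab(L + b)/(6LEI) = 974.4/EI
  at C: point load 174 at a = 6: Pab(L + a)/(6LEI) = 1114/EI
  θ_A0 = 1397/EI,  θ_C0 = 1483/EI
Flexibility coefficients: a unit moment at one end gives L/(3EI) there and L/(6EI) at the far end, so f₁₁ = f₂₂ = 3.333/EI and f₁₂ = f₂₁ = 1.667/EI.
Compatibility — zero rotation at each built-in end:
  3.333 M_A + 1.667 M_C = 1397
  1.667 M_A + 3.333 M_C = 1483
Solving the pair gives M_A = 262 kN·m and M_C = 313.9 kN·m (hogging).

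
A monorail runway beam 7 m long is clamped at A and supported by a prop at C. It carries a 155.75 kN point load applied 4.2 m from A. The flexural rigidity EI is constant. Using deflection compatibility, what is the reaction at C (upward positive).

Choose R_C as the redundant. The primary structure is the cantilever fixed at A.
Downward deflection at the released point C due to the loads:
  point load 155.75 at a = 4.2: Pa²(3L − a)/(6EI) = 7693/EI
Flexibility coefficient — unit upward force at C: δ_{CC} = L³/(3EI) = 114.3/EI.
Compatibility at C: δ_0 − R_C·δ_{CC} = 0, so R_C = 7693/114.3 = 67.28 kN.

R_C = 67.28 kN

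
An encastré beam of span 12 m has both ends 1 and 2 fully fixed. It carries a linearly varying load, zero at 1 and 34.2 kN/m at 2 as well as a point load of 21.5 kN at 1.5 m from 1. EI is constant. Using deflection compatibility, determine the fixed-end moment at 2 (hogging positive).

M_2 = 249.8 kN·m

Take the two fixed-end moments M_1, M_2 as redundants; the released structure is the simple span 12.
Simple-span end rotations at 1 and 2 under the given loads:
  at 1: triangular load, peak 34.2: 7w₀L³/(360EI) = 1149/EI
  at 2: triangular load, peak 34.2: w₀L³/(45EI) = 1313/EI
  at 1: point load 21.5 at a = 1.5: Pab(L + b)/(6LEI) = 105.8/EI
  at 2: point load 21.5 at a = 1.5: Pab(L + a)/(6LEI) = 63.49/EI
  θ_10 = 1255/EI,  θ_20 = 1377/EI
Flexibility coefficients: a unit moment at one end gives L/(3EI) there and L/(6EI) at the far end, so f₁₁ = f₂₂ = 4/EI and f₁₂ = f₂₁ = 2/EI.
Compatibility — zero rotation at each built-in end:
  4 M_1 + 2 M_2 = 1255
  2 M_1 + 4 M_2 = 1377
Solving the pair gives M_1 = 188.9 kN·m and M_2 = 249.8 kN·m (hogging).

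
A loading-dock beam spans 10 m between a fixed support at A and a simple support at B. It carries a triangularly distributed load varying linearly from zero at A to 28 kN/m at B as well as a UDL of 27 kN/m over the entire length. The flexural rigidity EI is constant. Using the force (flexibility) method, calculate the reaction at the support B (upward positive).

R_B = 178.2 kN

Take the reaction at B as the redundant and release it; the primary structure is a cantilever fixed at A.
Deflection at B on the released cantilever, summing each load's contribution:
  triangular load, peak 28 at the free end: 11w₀L⁴/(120EI) = 25667/EI
  UDL 27: wL⁴/(8EI) = 33750/EI
  δ_0 = 59417/EI
Flexibility coefficient — unit upward force at B: δ_{BB} = L³/(3EI) = 333.3/EI.
The prop prevents deflection at B: R_B = δ_0/δ_{BB} = 59417/333.3 = 178.2 kN.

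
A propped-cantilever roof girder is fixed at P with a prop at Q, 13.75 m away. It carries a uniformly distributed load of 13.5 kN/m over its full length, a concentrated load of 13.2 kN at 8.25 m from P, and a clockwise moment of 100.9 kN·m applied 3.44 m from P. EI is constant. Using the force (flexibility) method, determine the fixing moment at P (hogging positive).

Remove the prop at Q; the released (primary) structure is a cantilever built in at P.
Free-end deflection of the primary structure under the applied loading (downward +):
  UDL 13.5: wL⁴/(8EI) = 60319/EI
  point load 13.2 at a = 8.25: Pa²(3L − a)/(6EI) = 4941/EI
  clockwise couple 100.9 at a = 3.44: M₀a(2L − a)/(2EI) = 4176/EI
  δ_0 = 69436/EI
Tip deflection under a unit load at Q: L³/(3EI) = 866.5/EI.
The prop prevents deflection at Q: R_Q = δ_0/δ_{QQ} = 69436/866.5 = 80.13 kN.
Moment equilibrium about P: M_P = Σ(load moments about P) − R_Q·L = 1486 − 80.13×13.75 = 384.2 kN·m.

M_P = 384.2 kN·m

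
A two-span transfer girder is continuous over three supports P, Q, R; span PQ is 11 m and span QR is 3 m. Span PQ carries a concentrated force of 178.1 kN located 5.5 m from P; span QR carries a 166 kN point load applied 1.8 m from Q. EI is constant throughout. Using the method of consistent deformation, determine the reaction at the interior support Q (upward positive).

Release continuity at Q by inserting a hinge; the redundant is the internal moment M_Q. The primary structure is two simply-supported spans PQ and QR.
End slopes at the hinge Q, treating each span as simply supported:
  span PQ: point load 178.1 at a = 5.5: Pab(L + a)/(6LEI) = 1347/EI
  span QR: point load 166 at a = 1.8: Pab(L + b)/(6LEI) = 83.66/EI
  relative rotation θ_0 = (1347 + 83.66)/EI = 1431/EI
A unit hogging moment at Q produces rotation L₁/(3EI) + L₂/(3EI) = 4.667/EI.
Slope continuity at Q: θ_0 = M_Q·4.667/EI, so M_Q = 1431/4.667 = 306.5 kN·m (hogging).
Span PQ, ΣM about P with M_Q applied at Q: R_Q^{PQ}·11 = 979.5 + 306.5, so R_Q^{PQ} = 116.9 kN and R_P = 178.1 − 116.9 = 61.18 kN.
Span QR, ΣM about R: R_Q^{QR}·3 = 199.2 + 306.5, so R_Q^{QR} = 168.6 kN and R_R = 166 − 168.6 = -2.582 kN.
R_Q = 116.9 + 168.6 = 285.5 kN.

R_Q = 285.5 kN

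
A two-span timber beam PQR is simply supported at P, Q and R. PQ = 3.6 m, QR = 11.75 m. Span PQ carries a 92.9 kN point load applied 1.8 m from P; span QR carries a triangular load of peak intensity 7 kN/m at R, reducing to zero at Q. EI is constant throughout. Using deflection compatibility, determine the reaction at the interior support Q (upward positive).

R_Q = 81.16 kN

Release continuity at Q by inserting a hinge; the redundant is the internal moment M_Q. The primary structure is two simply-supported spans PQ and QR.
Discontinuity in slope at Q on the released structure — sum the simple-span end rotations:
  span PQ: point load 92.9 at a = 1.8: Pab(L + a)/(6LEI) = 75.25/EI
  span QR: triangular load, peak 7: 7w₀L³/(360EI) = 220.8/EI
  relative rotation θ_0 = (75.25 + 220.8)/EI = 296.1/EI
A unit hogging moment at Q produces rotation L₁/(3EI) + L₂/(3EI) = 5.117/EI.
Compatibility: M_Q·(L₁+L₂)/(3EI) = θ_0, giving M_Q = 57.86 kN·m (hogging).
Span PQ, ΣM about P with M_Q applied at Q: R_Q^{PQ}·3.6 = 167.2 + 57.86, so R_Q^{PQ} = 62.52 kN and R_P = 92.9 − 62.52 = 30.38 kN.
Span QR, ΣM about R: R_Q^{QR}·11.75 = 161.1 + 57.86, so R_Q^{QR} = 18.63 kN and R_R = 41.12 − 18.63 = 22.49 kN.
R_Q = 62.52 + 18.63 = 81.16 kN.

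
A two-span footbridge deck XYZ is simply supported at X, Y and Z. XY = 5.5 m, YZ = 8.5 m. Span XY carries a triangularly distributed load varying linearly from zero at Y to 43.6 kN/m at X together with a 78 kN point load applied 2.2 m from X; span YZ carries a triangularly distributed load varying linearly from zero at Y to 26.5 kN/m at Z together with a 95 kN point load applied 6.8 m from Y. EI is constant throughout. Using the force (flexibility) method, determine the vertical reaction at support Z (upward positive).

Release continuity at Y by inserting a hinge; the redundant is the internal moment M_Y. The primary structure is two simply-supported spans XY and YZ.
End slopes at the hinge Y, treating each span as simply supported:
  span XY: triangular load, peak 43.6: 7w₀L³/(360EI) = 141/EI
  span XY: point load 78 at a = 2.2: Pab(L + a)/(6LEI) = 132.1/EI
  span YZ: triangular load, peak 26.5: 7w₀L³/(360EI) = 316.4/EI
  span YZ: point load 95 at a = 6.8: Pab(L + b)/(6LEI) = 219.6/EI
  relative rotation θ_0 = (273.2 + 536.1)/EI = 809.3/EI
A unit hogging moment at Y produces rotation L₁/(3EI) + L₂/(3EI) = 4.667/EI.
Compatibility: M_Y·(L₁+L₂)/(3EI) = θ_0, giving M_Y = 173.4 kN·m (hogging).
Span YZ, ΣM about Z: R_Y^{YZ}·8.5 = 480.6 + 173.4, so R_Y^{YZ} = 76.94 kN and R_Z = 207.6 − 76.94 = 130.7 kN.

R_Z = 130.7 kN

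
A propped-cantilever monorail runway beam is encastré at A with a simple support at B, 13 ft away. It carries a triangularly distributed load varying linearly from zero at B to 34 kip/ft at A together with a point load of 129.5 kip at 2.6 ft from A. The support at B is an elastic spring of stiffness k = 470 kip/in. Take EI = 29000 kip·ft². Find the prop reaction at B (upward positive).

R_B = 51.09 kip

Take the reaction at B as the redundant and release it; the primary structure is a cantilever fixed at A.
Primary-structure tip deflection at B by superposition:
  triangular load, peak 34 at the fixed end: w₀L⁴/(30EI) = 32369/EI
  point load 129.5 at a = 2.6: Pa²(3L − a)/(6EI) = 5311/EI
  δ_0 = 37680/EI
Flexibility coefficient — unit upward force at B: δ_{BB} = L³/(3EI) = 732.3/EI.
With EI = 29000 kip·ft²: δ_0 = 1.2993 ft and δ_{BB} = 0.025253 ft/kip.
Compatibility — the spring shortens by R_B/k under the reaction it provides: δ_0 − R_B·δ_{BB} = R_B/k. With 1/k = 1/(470×12) ft/kip = 0.000177 ft/kip, R_B = δ_0 / (δ_{BB} + 1/k) = 1.2993 / (0.025253 + 0.000177) = 51.09 kip.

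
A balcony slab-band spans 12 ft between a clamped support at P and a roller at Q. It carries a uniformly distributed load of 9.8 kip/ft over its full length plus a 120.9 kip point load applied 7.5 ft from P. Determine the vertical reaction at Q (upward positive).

R_Q = 100.2 kip

Release the roller at Q. Primary structure: cantilever fixed at P.
Primary-structure tip deflection at Q by superposition:
  UDL 9.8: wL⁴/(8EI) = 25402/EI
  point load 120.9 at a = 7.5: Pa²(3L − a)/(6EI) = 32303/EI
  δ_0 = 57705/EI
Tip deflection under a unit load at Q: L³/(3EI) = 576/EI.
The prop prevents deflection at Q: R_Q = δ_0/δ_{QQ} = 57705/576 = 100.2 kip.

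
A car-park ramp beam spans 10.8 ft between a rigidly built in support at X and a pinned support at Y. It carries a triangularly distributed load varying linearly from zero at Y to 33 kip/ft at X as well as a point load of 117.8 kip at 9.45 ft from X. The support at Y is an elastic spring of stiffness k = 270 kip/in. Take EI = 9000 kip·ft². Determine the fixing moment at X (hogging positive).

M_X = 344.2 kip·ft

Release the roller at Y. Primary structure: cantilever fixed at X.
Free-end deflection of the primary structure under the applied loading (downward +):
  triangular load, peak 33 at the fixed end: w₀L⁴/(30EI) = 14965/EI
  point load 117.8 at a = 9.45: Pa²(3L − a)/(6EI) = 40238/EI
  δ_0 = 55204/EI
Flexibility coefficient — unit upward force at Y: δ_{YY} = L³/(3EI) = 419.9/EI.
With EI = 9000 kip·ft²: δ_0 = 6.1337 ft and δ_{YY} = 0.046656 ft/kip.
Compatibility — the spring shortens by R_Y/k under the reaction it provides: δ_0 − R_Y·δ_{YY} = R_Y/k. With 1/k = 1/(270×12) ft/kip = 0.000309 ft/kip, R_Y = δ_0 / (δ_{YY} + 1/k) = 6.1337 / (0.046656 + 0.000309) = 130.6 kip.
Moment equilibrium about X: M_X = Σ(load moments about X) − R_Y·L = 1755 − 130.6×10.8 = 344.2 kip·ft.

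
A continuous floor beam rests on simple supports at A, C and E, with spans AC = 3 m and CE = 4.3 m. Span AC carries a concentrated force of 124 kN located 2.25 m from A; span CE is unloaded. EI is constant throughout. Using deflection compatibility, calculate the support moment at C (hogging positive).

Release continuity at C by inserting a hinge; the redundant is the internal moment M_C. The primary structure is two simply-supported spans AC and CE.
Discontinuity in slope at C on the released structure — sum the simple-span end rotations:
  span AC: point load 124 at a = 2.25: Pab(L + a)/(6LEI) = 61.03/EI
  relative rotation θ_0 = (61.03 + 0)/EI = 61.03/EI
A unit hogging moment at C produces rotation L₁/(3EI) + L₂/(3EI) = 2.433/EI.
Slope continuity at C: θ_0 = M_C·2.433/EI, so M_C = 61.03/2.433 = 25.08 kN·m (hogging).

M_C = 25.08 kN·m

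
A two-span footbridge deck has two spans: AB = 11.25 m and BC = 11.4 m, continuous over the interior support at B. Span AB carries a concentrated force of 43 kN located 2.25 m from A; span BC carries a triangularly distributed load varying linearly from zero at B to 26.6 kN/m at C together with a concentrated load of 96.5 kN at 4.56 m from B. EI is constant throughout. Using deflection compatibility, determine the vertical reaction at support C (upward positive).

R_C = 119.4 kN

Insert a hinge at B; M_B is the redundant, and each span becomes simply supported.
Rotations at B on the released spans (each span's end-slope, ×1/EI):
  span AB: point load 43 at a = 2.25: Pab(L + a)/(6LEI) = 174.2/EI
  span BC: triangular load, peak 26.6: 7w₀L³/(360EI) = 766.3/EI
  span BC: point load 96.5 at a = 4.56: Pab(L + b)/(6LEI) = 802.6/EI
  relative rotation θ_0 = (174.2 + 1569)/EI = 1743/EI
A unit hogging moment at B produces rotation L₁/(3EI) + L₂/(3EI) = 7.55/EI.
Compatibility: M_B·(L₁+L₂)/(3EI) = θ_0, giving M_B = 230.9 kN·m (hogging).
Span BC, ΣM about C: R_B^{BC}·11.4 = 1236 + 230.9, so R_B^{BC} = 128.7 kN and R_C = 248.1 − 128.7 = 119.4 kN.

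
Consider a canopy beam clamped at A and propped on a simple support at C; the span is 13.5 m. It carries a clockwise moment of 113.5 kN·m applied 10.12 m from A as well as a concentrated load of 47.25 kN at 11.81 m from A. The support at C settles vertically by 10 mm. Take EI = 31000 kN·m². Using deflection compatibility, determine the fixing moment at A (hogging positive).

Remove the prop at C; the released (primary) structure is a cantilever built in at A.
Deflection at C on the released cantilever, summing each load's contribution:
  clockwise couple 113.5 at a = 10.12: M₀a(2L − a)/(2EI) = 9694/EI
  point load 47.25 at a = 11.81: Pa²(3L − a)/(6EI) = 31512/EI
  δ_0 = 41207/EI
Tip deflection under a unit load at C: L³/(3EI) = 820.1/EI.
With EI = 31000 kN·m²: δ_0 = 1.3292 m and δ_{CC} = 0.026456 m/kN.
Compatibility — the beam at C must follow the support down by 0.01 m: δ_0 − R_C·δ_{CC} = 0.01, so R_C = (1.3292 − 0.01)/0.026456 = 49.87 kN.
Moment equilibrium about A: M_A = Σ(load moments about A) − R_C·L = 671.5 − 49.87×13.5 = -1.674 kN·m.

M_A = -1.674 kN·m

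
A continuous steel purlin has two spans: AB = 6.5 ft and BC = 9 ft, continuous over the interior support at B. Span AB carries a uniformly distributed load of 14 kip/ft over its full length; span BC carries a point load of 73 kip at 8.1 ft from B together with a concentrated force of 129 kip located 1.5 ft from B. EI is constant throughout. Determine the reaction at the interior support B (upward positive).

R_B = 196.3 kip

Take M_B as the redundant. Released structure: two simple spans AB and BC with a hinge at B.
Discontinuity in slope at B on the released structure — sum the simple-span end rotations:
  span AB: UDL 14: wL³/(24EI) = 160.2/EI
  span BC: point load 73 at a = 8.1: Pab(L + b)/(6LEI) = 97.56/EI
  span BC: point load 129 at a = 1.5: Pab(L + b)/(6LEI) = 443.4/EI
  relative rotation θ_0 = (160.2 + 541)/EI = 701.2/EI
A unit hogging moment at B produces rotation L₁/(3EI) + L₂/(3EI) = 5.167/EI.
Compatibility: M_B·(L₁+L₂)/(3EI) = θ_0, giving M_B = 135.7 kip·ft (hogging).
Span AB, ΣM about A with M_B applied at B: R_B^{AB}·6.5 = 295.8 + 135.7, so R_B^{AB} = 66.38 kip and R_A = 91 − 66.38 = 24.62 kip.
Span BC, ΣM about C: R_B^{BC}·9 = 1033 + 135.7, so R_B^{BC} = 129.9 kip and R_C = 202 − 129.9 = 72.12 kip.
R_B = 66.38 + 129.9 = 196.3 kip.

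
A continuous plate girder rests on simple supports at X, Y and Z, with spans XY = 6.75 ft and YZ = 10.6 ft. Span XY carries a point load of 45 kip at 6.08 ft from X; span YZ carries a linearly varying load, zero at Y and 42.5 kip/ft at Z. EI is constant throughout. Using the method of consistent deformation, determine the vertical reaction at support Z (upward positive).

R_Z = 133.2 kip

Insert a hinge at Y; M_Y is the redundant, and each span becomes simply supported.
Discontinuity in slope at Y on the released structure — sum the simple-span end rotations:
  span XY: point load 45 at a = 6.08: Pab(L + a)/(6LEI) = 58.07/EI
  span YZ: triangular load, peak 42.5: 7w₀L³/(360EI) = 984.2/EI
  relative rotation θ_0 = (58.07 + 984.2)/EI = 1042/EI
A unit hogging moment at Y produces rotation L₁/(3EI) + L₂/(3EI) = 5.783/EI.
Slope continuity at Y: θ_0 = M_Y·5.783/EI, so M_Y = 1042/5.783 = 180.2 kip·ft (hogging).
Span YZ, ΣM about Z: R_Y^{YZ}·10.6 = 795.9 + 180.2, so R_Y^{YZ} = 92.09 kip and R_Z = 225.2 − 92.09 = 133.2 kip.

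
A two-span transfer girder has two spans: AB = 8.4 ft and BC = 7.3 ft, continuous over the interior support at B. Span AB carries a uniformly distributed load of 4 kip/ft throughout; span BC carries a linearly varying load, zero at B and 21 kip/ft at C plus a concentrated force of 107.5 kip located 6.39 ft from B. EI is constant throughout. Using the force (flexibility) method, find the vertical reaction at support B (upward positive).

R_B = 74.09 kip

Release continuity at B by inserting a hinge; the redundant is the internal moment M_B. The primary structure is two simply-supported spans AB and BC.
End slopes at the hinge B, treating each span as simply supported:
  span AB: UDL 4: wL³/(24EI) = 98.78/EI
  span BC: triangular load, peak 21: 7w₀L³/(360EI) = 158.8/EI
  span BC: point load 107.5 at a = 6.39: Pab(L + b)/(6LEI) = 117.2/EI
  relative rotation θ_0 = (98.78 + 276)/EI = 374.8/EI
A unit hogging moment at B produces rotation L₁/(3EI) + L₂/(3EI) = 5.233/EI.
Slope continuity at B: θ_0 = M_B·5.233/EI, so M_B = 374.8/5.233 = 71.62 kip·ft (hogging).
Span AB, ΣM about A with M_B applied at B: R_B^{AB}·8.4 = 141.1 + 71.62, so R_B^{AB} = 25.33 kip and R_A = 33.6 − 25.33 = 8.274 kip.
Span BC, ΣM about C: R_B^{BC}·7.3 = 284.3 + 71.62, so R_B^{BC} = 48.76 kip and R_C = 184.2 − 48.76 = 135.4 kip.
R_B = 25.33 + 48.76 = 74.09 kip.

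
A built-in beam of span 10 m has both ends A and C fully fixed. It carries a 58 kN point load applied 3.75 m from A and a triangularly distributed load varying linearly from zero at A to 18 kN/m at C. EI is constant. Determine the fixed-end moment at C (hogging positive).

M_C = 141 kN·m

Release both end moments; the primary structure is a simply-supported span AC with redundants M_A and M_C.
Simple-span end rotations at A and C under the given loads:
  at A: point load 58 at a = 3.75: Pab(L + b)/(6LEI) = 368.2/EI
  at C: point load 58 at a = 3.75: Pab(L + a)/(6LEI) = 311.5/EI
  at A: triangular load, peak 18: 7w₀L³/(360EI) = 350/EI
  at C: triangular load, peak 18: w₀L³/(45EI) = 400/EI
  θ_A0 = 718.2/EI,  θ_C0 = 711.5/EI
Flexibility coefficients: a unit moment at one end gives L/(3EI) there and L/(6EI) at the far end, so f₁₁ = f₂₂ = 3.333/EI and f₁₂ = f₂₁ = 1.667/EI.
Compatibility — zero rotation at each built-in end:
  3.333 M_A + 1.667 M_C = 718.2
  1.667 M_A + 3.333 M_C = 711.5
Solving the pair gives M_A = 145 kN·m and M_C = 141 kN·m (hogging).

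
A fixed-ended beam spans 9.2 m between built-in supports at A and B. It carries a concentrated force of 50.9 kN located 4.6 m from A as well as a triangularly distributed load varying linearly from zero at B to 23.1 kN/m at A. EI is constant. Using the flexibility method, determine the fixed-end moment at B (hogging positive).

Take the two fixed-end moments M_A, M_B as redundants; the released structure is the simple span AB.
Simple-span end rotations at A and B under the given loads:
  at A: point load 50.9 at a = 4.6: Pab(L + b)/(6LEI) = 269.3/EI
  at B: point load 50.9 at a = 4.6: Pab(L + a)/(6LEI) = 269.3/EI
  at A: triangular load, peak 23.1: w₀L³/(45EI) = 399.7/EI
  at B: triangular load, peak 23.1: 7w₀L³/(360EI) = 349.8/EI
  θ_A0 = 669/EI,  θ_B0 = 619/EI
Flexibility coefficients: a unit moment at one end gives L/(3EI) there and L/(6EI) at the far end, so f₁₁ = f₂₂ = 3.067/EI and f₁₂ = f₂₁ = 1.533/EI.
Compatibility — zero rotation at each built-in end:
  3.067 M_A + 1.533 M_B = 669
  1.533 M_A + 3.067 M_B = 619
Solving the pair gives M_A = 156.3 kN·m and M_B = 123.7 kN·m (hogging).

M_B = 123.7 kN·m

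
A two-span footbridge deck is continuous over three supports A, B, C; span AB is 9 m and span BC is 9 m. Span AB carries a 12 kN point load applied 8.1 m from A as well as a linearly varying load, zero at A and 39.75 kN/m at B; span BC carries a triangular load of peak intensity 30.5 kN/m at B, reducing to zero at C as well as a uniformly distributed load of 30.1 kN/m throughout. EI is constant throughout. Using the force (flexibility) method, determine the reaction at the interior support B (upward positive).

Insert a hinge at B; M_B is the redundant, and each span becomes simply supported.
End slopes at the hinge B, treating each span as simply supported:
  span AB: point load 12 at a = 8.1: Pab(L + a)/(6LEI) = 27.7/EI
  span AB: triangular load, peak 39.75: w₀L³/(45EI) = 644/EI
  span BC: triangular load, peak 30.5: w₀L³/(45EI) = 494.1/EI
  span BC: UDL 30.1: wL³/(24EI) = 914.3/EI
  relative rotation θ_0 = (671.7 + 1408)/EI = 2080/EI
A unit hogging moment at B produces rotation L₁/(3EI) + L₂/(3EI) = 6/EI.
Slope continuity at B: θ_0 = M_B·6/EI, so M_B = 2080/6 = 346.7 kN·m (hogging).
Span AB, ΣM about A with M_B applied at B: R_B^{AB}·9 = 1170 + 346.7, so R_B^{AB} = 168.6 kN and R_A = 190.9 − 168.6 = 22.31 kN.
Span BC, ΣM about C: R_B^{BC}·9 = 2043 + 346.7, so R_B^{BC} = 265.5 kN and R_C = 408.1 − 265.5 = 142.7 kN.
R_B = 168.6 + 265.5 = 434 kN.

R_B = 434 kN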